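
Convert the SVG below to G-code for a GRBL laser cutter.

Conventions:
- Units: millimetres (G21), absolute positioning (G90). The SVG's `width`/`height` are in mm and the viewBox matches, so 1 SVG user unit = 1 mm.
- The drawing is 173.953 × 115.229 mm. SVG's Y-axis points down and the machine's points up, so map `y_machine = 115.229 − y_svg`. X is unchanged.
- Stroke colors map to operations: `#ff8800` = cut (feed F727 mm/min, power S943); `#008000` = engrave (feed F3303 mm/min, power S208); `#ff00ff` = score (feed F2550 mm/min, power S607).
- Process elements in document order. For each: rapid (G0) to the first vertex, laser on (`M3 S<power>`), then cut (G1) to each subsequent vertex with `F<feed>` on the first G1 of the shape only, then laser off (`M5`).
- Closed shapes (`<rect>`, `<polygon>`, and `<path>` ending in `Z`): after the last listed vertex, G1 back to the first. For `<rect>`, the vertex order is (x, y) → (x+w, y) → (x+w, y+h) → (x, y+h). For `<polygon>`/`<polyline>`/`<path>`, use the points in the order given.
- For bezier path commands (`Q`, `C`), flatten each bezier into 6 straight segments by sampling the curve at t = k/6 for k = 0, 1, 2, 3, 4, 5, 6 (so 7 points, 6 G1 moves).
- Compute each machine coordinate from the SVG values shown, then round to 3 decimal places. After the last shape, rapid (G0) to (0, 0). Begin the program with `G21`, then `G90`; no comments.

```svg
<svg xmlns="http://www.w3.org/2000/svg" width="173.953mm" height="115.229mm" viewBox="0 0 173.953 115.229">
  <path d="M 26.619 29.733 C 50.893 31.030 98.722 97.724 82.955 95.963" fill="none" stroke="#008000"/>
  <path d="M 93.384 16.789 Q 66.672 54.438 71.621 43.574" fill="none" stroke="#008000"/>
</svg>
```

1 u = 1 mm; y_m = 115.229 − y.

[1] `<path>` cubic bezier, #008000→engrave S208 F3303: (26.619,85.496) → (40.315,80.017) → (55.517,67.357) → (69.802,51.234) → (80.751,35.366) → (85.942,23.470) → (82.955,19.266)

[2] `<path>` quadratic bezier, #008000→engrave S208 F3303: (93.384,98.440) → (85.359,87.238) → (79.094,78.731) → (74.587,72.919) → (71.840,69.803) → (70.851,69.381) → (71.621,71.655)

G21
G90
G0 X26.619 Y85.496
M3 S208
G1 X40.315 Y80.017 F3303
G1 X55.517 Y67.357
G1 X69.802 Y51.234
G1 X80.751 Y35.366
G1 X85.942 Y23.470
G1 X82.955 Y19.266
M5
G0 X93.384 Y98.440
M3 S208
G1 X85.359 Y87.238 F3303
G1 X79.094 Y78.731
G1 X74.587 Y72.919
G1 X71.840 Y69.803
G1 X70.851 Y69.381
G1 X71.621 Y71.655
M5
G0 X0.000 Y0.000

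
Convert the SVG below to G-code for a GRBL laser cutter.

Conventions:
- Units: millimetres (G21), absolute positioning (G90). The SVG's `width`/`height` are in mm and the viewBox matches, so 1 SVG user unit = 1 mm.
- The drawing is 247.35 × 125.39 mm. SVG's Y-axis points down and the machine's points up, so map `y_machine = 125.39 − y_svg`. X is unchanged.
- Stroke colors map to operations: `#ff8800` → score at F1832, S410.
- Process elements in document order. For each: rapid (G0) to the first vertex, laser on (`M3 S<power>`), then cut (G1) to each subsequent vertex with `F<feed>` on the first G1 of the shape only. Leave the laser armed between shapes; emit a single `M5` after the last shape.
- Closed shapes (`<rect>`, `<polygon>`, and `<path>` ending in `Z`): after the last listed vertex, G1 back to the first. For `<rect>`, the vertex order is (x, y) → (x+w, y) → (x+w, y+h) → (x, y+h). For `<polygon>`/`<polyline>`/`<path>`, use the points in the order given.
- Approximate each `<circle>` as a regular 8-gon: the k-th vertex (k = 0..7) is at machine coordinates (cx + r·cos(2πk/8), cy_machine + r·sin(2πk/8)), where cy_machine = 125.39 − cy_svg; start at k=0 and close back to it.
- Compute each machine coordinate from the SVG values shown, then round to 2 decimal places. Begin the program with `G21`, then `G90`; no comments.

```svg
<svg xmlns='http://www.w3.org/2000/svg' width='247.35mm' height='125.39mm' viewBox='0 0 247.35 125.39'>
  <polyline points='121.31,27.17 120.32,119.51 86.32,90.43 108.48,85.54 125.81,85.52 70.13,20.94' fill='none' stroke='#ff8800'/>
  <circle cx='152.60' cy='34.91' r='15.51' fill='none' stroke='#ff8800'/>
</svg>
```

G21
G90
G0 X121.31 Y98.22
M3 S410
G1 X120.32 Y5.88 F1832
G1 X86.32 Y34.96
G1 X108.48 Y39.85
G1 X125.81 Y39.87
G1 X70.13 Y104.45
G0 X168.11 Y90.48
M3 S410
G1 X163.57 Y101.45 F1832
G1 X152.60 Y105.99
G1 X141.63 Y101.45
G1 X137.09 Y90.48
G1 X141.63 Y79.51
G1 X152.60 Y74.97
G1 X163.57 Y79.51
G1 X168.11 Y90.48
M5

Since the viewBox matches the mm dimensions, user units are millimetres directly. The only transform is the Y-flip y_m = 125.39 − y_svg.

Shape 1 is a open polyline drawn with `<polyline>`. Its stroke #ff8800 means score at S410, F1832. After flipping Y the toolpath is (121.31,98.22) → (120.32,5.88) → (86.32,34.96) → (108.48,39.85) → (125.81,39.87) → (70.13,104.45).

Shape 2 is a circle drawn with `<circle>`. Its stroke #ff8800 means score at S410, F1832. After flipping Y the toolpath is (168.11,90.48) → (163.57,101.45) → (152.60,105.99) → (141.63,101.45) → (137.09,90.48) → (141.63,79.51) → (152.60,74.97) → (163.57,79.51) → (168.11,90.48), returning to the start.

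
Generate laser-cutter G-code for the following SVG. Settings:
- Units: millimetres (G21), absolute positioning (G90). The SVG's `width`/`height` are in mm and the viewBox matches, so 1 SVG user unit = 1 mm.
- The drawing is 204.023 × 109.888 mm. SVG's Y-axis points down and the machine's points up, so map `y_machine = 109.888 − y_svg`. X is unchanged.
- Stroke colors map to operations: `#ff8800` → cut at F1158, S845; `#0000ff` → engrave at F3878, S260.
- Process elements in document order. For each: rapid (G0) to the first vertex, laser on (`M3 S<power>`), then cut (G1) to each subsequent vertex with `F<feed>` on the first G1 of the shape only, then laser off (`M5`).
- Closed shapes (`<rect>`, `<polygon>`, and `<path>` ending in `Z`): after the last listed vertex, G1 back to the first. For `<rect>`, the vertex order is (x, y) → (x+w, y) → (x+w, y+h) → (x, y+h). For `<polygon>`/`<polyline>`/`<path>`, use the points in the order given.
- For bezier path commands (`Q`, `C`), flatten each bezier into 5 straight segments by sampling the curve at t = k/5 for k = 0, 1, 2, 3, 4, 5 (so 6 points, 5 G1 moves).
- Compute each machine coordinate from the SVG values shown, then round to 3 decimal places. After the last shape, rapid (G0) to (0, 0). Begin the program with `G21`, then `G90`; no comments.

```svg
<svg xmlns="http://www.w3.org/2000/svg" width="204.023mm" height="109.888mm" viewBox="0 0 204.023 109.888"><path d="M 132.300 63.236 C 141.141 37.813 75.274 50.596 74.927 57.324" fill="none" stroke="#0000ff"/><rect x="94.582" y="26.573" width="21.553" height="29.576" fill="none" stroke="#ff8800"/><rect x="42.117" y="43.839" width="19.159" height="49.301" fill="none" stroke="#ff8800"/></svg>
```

G21
G90
G0 X132.300 Y46.652
M3 S260
G1 X129.761 Y57.675 F3878
G1 X116.024 Y61.653
G1 X97.818 Y60.711
G1 X81.876 Y56.973
G1 X74.927 Y52.564
M5
G0 X94.582 Y83.315
M3 S845
G1 X116.135 Y83.315 F1158
G1 X116.135 Y53.739
G1 X94.582 Y53.739
G1 X94.582 Y83.315
M5
G0 X42.117 Y66.049
M3 S845
G1 X61.276 Y66.049 F1158
G1 X61.276 Y16.748
G1 X42.117 Y16.748
G1 X42.117 Y66.049
M5
G0 X0.000 Y0.000

1 u = 1 mm; y_m = 109.888 − y.

[1] `<path>` cubic bezier, #0000ff→engrave S260 F3878: (132.300,46.652) → (129.761,57.675) → (116.024,61.653) → (97.818,60.711) → (81.876,56.973) → (74.927,52.564)

[2] `<rect>` rectangle, #ff8800→cut S845 F1158: (94.582,83.315) → (116.135,83.315) → (116.135,53.739) → (94.582,53.739) → (94.582,83.315) (closed)

[3] `<rect>` rectangle, #ff8800→cut S845 F1158: (42.117,66.049) → (61.276,66.049) → (61.276,16.748) → (42.117,16.748) → (42.117,66.049) (closed)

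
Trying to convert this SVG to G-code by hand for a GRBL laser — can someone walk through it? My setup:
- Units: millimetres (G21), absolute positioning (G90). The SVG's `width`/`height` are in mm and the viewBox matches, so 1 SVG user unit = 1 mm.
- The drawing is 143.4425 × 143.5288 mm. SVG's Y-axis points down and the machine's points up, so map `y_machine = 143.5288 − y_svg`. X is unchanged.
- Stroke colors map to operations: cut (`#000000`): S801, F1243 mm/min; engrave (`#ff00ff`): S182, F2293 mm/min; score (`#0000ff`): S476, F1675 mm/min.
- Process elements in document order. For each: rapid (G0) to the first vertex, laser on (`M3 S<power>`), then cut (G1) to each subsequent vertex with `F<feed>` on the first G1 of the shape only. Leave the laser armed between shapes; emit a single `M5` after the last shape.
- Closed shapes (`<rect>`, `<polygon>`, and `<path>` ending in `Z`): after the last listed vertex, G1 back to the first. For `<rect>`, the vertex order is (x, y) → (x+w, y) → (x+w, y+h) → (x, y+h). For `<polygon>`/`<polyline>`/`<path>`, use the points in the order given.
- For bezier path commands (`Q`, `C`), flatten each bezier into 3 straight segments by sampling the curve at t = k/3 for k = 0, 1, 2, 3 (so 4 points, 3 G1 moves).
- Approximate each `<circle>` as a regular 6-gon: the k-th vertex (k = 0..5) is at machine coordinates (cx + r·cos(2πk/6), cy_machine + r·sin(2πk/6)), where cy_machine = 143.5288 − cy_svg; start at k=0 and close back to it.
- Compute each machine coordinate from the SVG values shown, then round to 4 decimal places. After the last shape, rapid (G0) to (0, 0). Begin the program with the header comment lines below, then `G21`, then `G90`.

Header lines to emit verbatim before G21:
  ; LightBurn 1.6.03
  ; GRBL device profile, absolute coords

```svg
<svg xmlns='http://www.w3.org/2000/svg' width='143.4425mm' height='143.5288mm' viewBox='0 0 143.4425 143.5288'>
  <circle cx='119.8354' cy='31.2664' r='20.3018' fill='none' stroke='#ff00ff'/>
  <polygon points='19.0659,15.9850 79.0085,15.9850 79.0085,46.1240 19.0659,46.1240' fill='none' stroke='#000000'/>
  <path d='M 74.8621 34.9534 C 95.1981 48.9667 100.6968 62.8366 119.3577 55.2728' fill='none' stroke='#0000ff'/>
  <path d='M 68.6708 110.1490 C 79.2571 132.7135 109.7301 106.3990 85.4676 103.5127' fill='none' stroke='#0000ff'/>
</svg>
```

; LightBurn 1.6.03
; GRBL device profile, absolute coords
G21
G90
G0 X140.1372 Y112.2624
M3 S182
G1 X129.9863 Y129.8443 F2293
G1 X109.6845 Y129.8443
G1 X99.5336 Y112.2624
G1 X109.6845 Y94.6805
G1 X129.9863 Y94.6805
G1 X140.1372 Y112.2624
G0 X19.0659 Y127.5438
M3 S801
G1 X79.0085 Y127.5438 F1243
G1 X79.0085 Y97.4048
G1 X19.0659 Y97.4048
G1 X19.0659 Y127.5438
G0 X74.8621 Y108.5754
M3 S476
G1 X91.2894 Y95.3984 F1675
G1 X104.0472 Y87.0482
G1 X119.3577 Y88.2560
G0 X68.6708 Y33.3798
M3 S476
G1 X83.1222 Y24.4303 F1675
G1 X94.2487 Y31.9984
G1 X85.4676 Y40.0161
M5
G0 X0.0000 Y0.0000

Since the viewBox matches the mm dimensions, user units are millimetres directly. The only transform is the Y-flip y_m = 143.5288 − y_svg.

Shape 1 is a circle drawn with `<circle>`. Its stroke #ff00ff means engrave at S182, F2293. After flipping Y the toolpath is (140.1372,112.2624) → (129.9863,129.8443) → (109.6845,129.8443) → (99.5336,112.2624) → (109.6845,94.6805) → (129.9863,94.6805) → (140.1372,112.2624), returning to the start.

Shape 2 is a rectangle drawn with `<polygon>`. Its stroke #000000 means cut at S801, F1243. After flipping Y the toolpath is (19.0659,127.5438) → (79.0085,127.5438) → (79.0085,97.4048) → (19.0659,97.4048) → (19.0659,127.5438), returning to the start.

Shape 3 is a cubic bezier drawn with `<path>`. Its stroke #0000ff means score at S476, F1675. After flipping Y the toolpath is (74.8621,108.5754) → (91.2894,95.3984) → (104.0472,87.0482) → (119.3577,88.2560).

Shape 4 is a cubic bezier drawn with `<path>`. Its stroke #0000ff means score at S476, F1675. After flipping Y the toolpath is (68.6708,33.3798) → (83.1222,24.4303) → (94.2487,31.9984) → (85.4676,40.0161).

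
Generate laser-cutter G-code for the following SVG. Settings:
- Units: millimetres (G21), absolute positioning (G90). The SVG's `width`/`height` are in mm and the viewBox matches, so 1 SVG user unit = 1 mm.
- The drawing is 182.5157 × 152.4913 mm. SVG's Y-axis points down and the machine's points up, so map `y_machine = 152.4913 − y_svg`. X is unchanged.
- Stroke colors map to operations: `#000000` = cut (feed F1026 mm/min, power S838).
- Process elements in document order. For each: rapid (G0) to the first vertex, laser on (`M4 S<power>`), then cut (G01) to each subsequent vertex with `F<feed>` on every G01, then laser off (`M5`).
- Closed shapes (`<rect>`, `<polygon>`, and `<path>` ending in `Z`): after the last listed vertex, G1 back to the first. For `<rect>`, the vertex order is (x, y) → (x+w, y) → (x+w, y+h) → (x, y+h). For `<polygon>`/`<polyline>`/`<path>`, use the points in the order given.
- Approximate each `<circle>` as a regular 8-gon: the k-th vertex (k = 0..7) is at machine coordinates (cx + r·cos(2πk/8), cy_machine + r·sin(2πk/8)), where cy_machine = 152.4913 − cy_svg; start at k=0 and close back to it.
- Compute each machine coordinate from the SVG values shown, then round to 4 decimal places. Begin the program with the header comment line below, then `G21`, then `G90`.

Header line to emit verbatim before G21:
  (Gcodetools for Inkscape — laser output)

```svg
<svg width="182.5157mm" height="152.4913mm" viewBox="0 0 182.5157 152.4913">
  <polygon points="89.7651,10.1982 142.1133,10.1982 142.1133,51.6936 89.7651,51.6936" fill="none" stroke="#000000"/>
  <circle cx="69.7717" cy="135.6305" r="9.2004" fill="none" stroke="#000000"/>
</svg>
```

1 u = 1 mm; y_m = 152.4913 − y.

[1] `<polygon>` rectangle, #000000→cut S838 F1026: (89.7651,142.2931) → (142.1133,142.2931) → (142.1133,100.7977) → (89.7651,100.7977) → (89.7651,142.2931) (closed)

[2] `<circle>` circle, #000000→cut S838 F1026: (78.9721,16.8608) → (76.2774,23.3665) → (69.7717,26.0612) → (63.2660,23.3665) → (60.5713,16.8608) → (63.2660,10.3551) → (69.7717,7.6604) → (76.2774,10.3551) → (78.9721,16.8608) (closed)

(Gcodetools for Inkscape — laser output)
G21
G90
G0 X89.7651 Y142.2931
M4 S838
G01 X142.1133 Y142.2931 F1026
G01 X142.1133 Y100.7977 F1026
G01 X89.7651 Y100.7977 F1026
G01 X89.7651 Y142.2931 F1026
M5
G0 X78.9721 Y16.8608
M4 S838
G01 X76.2774 Y23.3665 F1026
G01 X69.7717 Y26.0612 F1026
G01 X63.2660 Y23.3665 F1026
G01 X60.5713 Y16.8608 F1026
G01 X63.2660 Y10.3551 F1026
G01 X69.7717 Y7.6604 F1026
G01 X76.2774 Y10.3551 F1026
G01 X78.9721 Y16.8608 F1026
M5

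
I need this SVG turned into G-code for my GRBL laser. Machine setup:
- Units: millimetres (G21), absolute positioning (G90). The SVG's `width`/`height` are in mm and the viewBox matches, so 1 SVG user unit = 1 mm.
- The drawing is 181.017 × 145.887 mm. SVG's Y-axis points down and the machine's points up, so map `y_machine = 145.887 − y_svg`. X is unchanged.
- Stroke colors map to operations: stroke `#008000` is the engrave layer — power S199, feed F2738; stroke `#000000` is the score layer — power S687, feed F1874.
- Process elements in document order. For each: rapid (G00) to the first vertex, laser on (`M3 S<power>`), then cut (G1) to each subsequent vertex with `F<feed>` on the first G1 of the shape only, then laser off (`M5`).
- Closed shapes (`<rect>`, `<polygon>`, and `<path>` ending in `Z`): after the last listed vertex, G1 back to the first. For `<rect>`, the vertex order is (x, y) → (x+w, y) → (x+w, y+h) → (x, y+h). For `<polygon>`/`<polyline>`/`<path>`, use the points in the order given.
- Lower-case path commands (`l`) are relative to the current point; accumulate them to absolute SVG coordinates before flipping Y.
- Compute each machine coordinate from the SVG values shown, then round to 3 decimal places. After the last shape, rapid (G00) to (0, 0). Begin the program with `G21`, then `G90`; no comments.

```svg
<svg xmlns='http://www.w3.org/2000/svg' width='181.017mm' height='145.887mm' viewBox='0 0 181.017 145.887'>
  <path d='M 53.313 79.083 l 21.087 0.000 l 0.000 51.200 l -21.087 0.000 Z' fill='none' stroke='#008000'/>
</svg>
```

1 u = 1 mm; y_m = 145.887 − y.

[1] `<path>` rectangle, #008000→engrave S199 F2738: (53.313,66.804) → (74.400,66.804) → (74.400,15.604) → (53.313,15.604) → (53.313,66.804) (closed)

G21
G90
G00 X53.313 Y66.804
M3 S199
G1 X74.400 Y66.804 F2738
G1 X74.400 Y15.604
G1 X53.313 Y15.604
G1 X53.313 Y66.804
M5
G00 X0.000 Y0.000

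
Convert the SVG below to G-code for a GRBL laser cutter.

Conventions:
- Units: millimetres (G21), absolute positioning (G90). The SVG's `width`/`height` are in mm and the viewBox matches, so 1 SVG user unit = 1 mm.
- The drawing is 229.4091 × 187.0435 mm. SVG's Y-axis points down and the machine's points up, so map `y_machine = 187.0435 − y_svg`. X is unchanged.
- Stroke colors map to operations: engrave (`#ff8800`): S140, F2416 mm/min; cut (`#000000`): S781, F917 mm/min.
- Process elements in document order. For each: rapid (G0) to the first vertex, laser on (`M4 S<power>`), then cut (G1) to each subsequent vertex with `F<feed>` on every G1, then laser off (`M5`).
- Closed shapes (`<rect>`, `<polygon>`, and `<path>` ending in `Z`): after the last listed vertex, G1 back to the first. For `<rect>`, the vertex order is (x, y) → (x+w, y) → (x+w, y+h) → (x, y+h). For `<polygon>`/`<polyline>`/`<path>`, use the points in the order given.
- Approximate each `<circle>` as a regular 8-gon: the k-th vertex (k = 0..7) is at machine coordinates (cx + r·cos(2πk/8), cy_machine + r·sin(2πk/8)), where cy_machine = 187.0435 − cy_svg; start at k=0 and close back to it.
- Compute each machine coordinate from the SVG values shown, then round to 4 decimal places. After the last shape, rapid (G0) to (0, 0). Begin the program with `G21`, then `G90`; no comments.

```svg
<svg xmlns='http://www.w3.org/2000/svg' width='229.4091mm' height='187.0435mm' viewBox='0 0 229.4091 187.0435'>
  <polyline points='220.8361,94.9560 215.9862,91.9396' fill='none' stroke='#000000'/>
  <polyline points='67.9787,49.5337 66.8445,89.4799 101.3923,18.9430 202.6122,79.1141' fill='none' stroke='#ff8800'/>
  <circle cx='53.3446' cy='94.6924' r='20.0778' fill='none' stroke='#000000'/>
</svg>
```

Since the viewBox matches the mm dimensions, user units are millimetres directly. The only transform is the Y-flip y_m = 187.0435 − y_svg.

Shape 1 is a line segment drawn with `<polyline>`. Its stroke #000000 means cut at S781, F917. After flipping Y the toolpath is (220.8361,92.0875) → (215.9862,95.1039).

Shape 2 is a open polyline drawn with `<polyline>`. Its stroke #ff8800 means engrave at S140, F2416. After flipping Y the toolpath is (67.9787,137.5098) → (66.8445,97.5636) → (101.3923,168.1005) → (202.6122,107.9294).

Shape 3 is a circle drawn with `<circle>`. Its stroke #000000 means cut at S781, F917. After flipping Y the toolpath is (73.4224,92.3511) → (67.5417,106.5482) → (53.3446,112.4289) → (39.1475,106.5482) → (33.2668,92.3511) → (39.1475,78.1540) → (53.3446,72.2733) → (67.5417,78.1540) → (73.4224,92.3511), returning to the start.

G21
G90
G0 X220.8361 Y92.0875
M4 S781
G1 X215.9862 Y95.1039 F917
M5
G0 X67.9787 Y137.5098
M4 S140
G1 X66.8445 Y97.5636 F2416
G1 X101.3923 Y168.1005 F2416
G1 X202.6122 Y107.9294 F2416
M5
G0 X73.4224 Y92.3511
M4 S781
G1 X67.5417 Y106.5482 F917
G1 X53.3446 Y112.4289 F917
G1 X39.1475 Y106.5482 F917
G1 X33.2668 Y92.3511 F917
G1 X39.1475 Y78.1540 F917
G1 X53.3446 Y72.2733 F917
G1 X67.5417 Y78.1540 F917
G1 X73.4224 Y92.3511 F917
M5
G0 X0.0000 Y0.0000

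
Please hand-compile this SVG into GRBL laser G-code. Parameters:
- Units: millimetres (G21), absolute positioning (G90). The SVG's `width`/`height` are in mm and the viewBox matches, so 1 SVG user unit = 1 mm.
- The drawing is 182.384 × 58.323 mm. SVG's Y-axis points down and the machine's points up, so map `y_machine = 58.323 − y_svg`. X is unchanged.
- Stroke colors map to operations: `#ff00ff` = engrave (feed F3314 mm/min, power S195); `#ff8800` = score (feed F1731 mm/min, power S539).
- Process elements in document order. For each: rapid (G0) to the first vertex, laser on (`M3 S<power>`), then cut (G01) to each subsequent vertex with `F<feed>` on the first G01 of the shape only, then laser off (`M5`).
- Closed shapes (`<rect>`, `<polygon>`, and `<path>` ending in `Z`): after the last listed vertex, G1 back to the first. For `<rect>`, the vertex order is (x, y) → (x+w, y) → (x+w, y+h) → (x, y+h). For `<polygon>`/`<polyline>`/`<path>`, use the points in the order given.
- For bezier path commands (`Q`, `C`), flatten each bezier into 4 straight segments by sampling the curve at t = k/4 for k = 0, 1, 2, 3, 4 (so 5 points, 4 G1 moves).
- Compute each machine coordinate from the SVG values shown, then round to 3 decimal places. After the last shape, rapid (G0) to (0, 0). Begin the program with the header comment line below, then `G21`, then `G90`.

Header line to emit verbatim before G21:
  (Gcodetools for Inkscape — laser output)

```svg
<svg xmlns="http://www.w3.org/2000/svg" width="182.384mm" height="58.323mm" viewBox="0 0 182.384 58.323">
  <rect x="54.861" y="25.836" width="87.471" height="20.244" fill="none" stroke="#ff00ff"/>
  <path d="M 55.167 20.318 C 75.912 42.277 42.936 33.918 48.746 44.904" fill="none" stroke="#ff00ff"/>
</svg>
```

(Gcodetools for Inkscape — laser output)
G21
G90
G0 X54.861 Y32.487
M3 S195
G01 X142.332 Y32.487 F3314
G01 X142.332 Y12.243
G01 X54.861 Y12.243
G01 X54.861 Y32.487
M5
G0 X55.167 Y38.005
M3 S195
G01 X62.098 Y26.444 F3314
G01 X57.557 Y21.597
G01 X50.215 Y18.807
G01 X48.746 Y13.419
M5
G0 X0.000 Y0.000

Since the viewBox matches the mm dimensions, user units are millimetres directly. The only transform is the Y-flip y_m = 58.323 − y_svg.

Shape 1 is a rectangle drawn with `<rect>`. Its stroke #ff00ff means engrave at S195, F3314. After flipping Y the toolpath is (54.861,32.487) → (142.332,32.487) → (142.332,12.243) → (54.861,12.243) → (54.861,32.487), returning to the start.

Shape 2 is a cubic bezier drawn with `<path>`. Its stroke #ff00ff means engrave at S195, F3314. After flipping Y the toolpath is (55.167,38.005) → (62.098,26.444) → (57.557,21.597) → (50.215,18.807) → (48.746,13.419).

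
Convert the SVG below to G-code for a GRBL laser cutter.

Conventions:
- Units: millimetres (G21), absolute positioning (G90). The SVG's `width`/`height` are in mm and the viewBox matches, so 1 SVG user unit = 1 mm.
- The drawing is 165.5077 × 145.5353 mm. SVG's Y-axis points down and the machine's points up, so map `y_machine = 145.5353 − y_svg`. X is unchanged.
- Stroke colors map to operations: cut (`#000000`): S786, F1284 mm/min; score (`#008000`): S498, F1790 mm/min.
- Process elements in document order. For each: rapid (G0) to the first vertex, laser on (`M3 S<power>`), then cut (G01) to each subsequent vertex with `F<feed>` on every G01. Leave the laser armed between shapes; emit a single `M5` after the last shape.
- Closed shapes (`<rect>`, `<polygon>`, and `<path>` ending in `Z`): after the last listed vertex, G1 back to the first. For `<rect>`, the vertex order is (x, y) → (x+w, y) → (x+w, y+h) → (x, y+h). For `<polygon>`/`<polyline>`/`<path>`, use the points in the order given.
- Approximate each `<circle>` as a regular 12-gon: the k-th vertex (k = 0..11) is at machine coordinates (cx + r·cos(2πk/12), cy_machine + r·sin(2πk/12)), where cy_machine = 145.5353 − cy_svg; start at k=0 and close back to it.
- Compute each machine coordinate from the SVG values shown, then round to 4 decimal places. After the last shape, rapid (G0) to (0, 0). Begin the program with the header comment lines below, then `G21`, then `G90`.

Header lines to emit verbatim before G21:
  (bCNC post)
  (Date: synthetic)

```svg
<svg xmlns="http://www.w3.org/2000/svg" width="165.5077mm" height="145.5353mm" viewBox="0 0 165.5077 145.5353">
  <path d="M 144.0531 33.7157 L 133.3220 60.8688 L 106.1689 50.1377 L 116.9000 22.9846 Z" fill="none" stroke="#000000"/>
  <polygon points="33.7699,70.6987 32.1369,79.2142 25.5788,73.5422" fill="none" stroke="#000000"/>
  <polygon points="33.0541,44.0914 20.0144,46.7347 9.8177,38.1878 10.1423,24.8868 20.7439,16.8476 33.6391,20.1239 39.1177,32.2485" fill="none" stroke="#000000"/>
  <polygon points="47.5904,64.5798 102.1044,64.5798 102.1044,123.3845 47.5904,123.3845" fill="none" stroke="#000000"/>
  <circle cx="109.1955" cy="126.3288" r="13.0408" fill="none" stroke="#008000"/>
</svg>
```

(bCNC post)
(Date: synthetic)
G21
G90
G0 X144.0531 Y111.8196
M3 S786
G01 X133.3220 Y84.6665 F1284
G01 X106.1689 Y95.3976 F1284
G01 X116.9000 Y122.5507 F1284
G01 X144.0531 Y111.8196 F1284
G0 X33.7699 Y74.8366
M3 S786
G01 X32.1369 Y66.3211 F1284
G01 X25.5788 Y71.9931 F1284
G01 X33.7699 Y74.8366 F1284
G0 X33.0541 Y101.4439
M3 S786
G01 X20.0144 Y98.8006 F1284
G01 X9.8177 Y107.3475 F1284
G01 X10.1423 Y120.6485 F1284
G01 X20.7439 Y128.6877 F1284
G01 X33.6391 Y125.4114 F1284
G01 X39.1177 Y113.2868 F1284
G01 X33.0541 Y101.4439 F1284
G0 X47.5904 Y80.9555
M3 S786
G01 X102.1044 Y80.9555 F1284
G01 X102.1044 Y22.1508 F1284
G01 X47.5904 Y22.1508 F1284
G01 X47.5904 Y80.9555 F1284
G0 X122.2363 Y19.2065
M3 S498
G01 X120.4892 Y25.7269 F1790
G01 X115.7159 Y30.5002 F1790
G01 X109.1955 Y32.2473 F1790
G01 X102.6751 Y30.5002 F1790
G01 X97.9018 Y25.7269 F1790
G01 X96.1547 Y19.2065 F1790
G01 X97.9018 Y12.6861 F1790
G01 X102.6751 Y7.9128 F1790
G01 X109.1955 Y6.1657 F1790
G01 X115.7159 Y7.9128 F1790
G01 X120.4892 Y12.6861 F1790
G01 X122.2363 Y19.2065 F1790
M5
G0 X0.0000 Y0.0000

1 u = 1 mm; y_m = 145.5353 − y.

[1] `<path>` regular polygon, #000000→cut S786 F1284: (144.0531,111.8196) → (133.3220,84.6665) → (106.1689,95.3976) → (116.9000,122.5507) → (144.0531,111.8196) (closed)

[2] `<polygon>` regular polygon, #000000→cut S786 F1284: (33.7699,74.8366) → (32.1369,66.3211) → (25.5788,71.9931) → (33.7699,74.8366) (closed)

[3] `<polygon>` regular polygon, #000000→cut S786 F1284: (33.0541,101.4439) → (20.0144,98.8006) → (9.8177,107.3475) → (10.1423,120.6485) → (20.7439,128.6877) → (33.6391,125.4114) → (39.1177,113.2868) → (33.0541,101.4439) (closed)

[4] `<polygon>` rectangle, #000000→cut S786 F1284: (47.5904,80.9555) → (102.1044,80.9555) → (102.1044,22.1508) → (47.5904,22.1508) → (47.5904,80.9555) (closed)

[5] `<circle>` circle, #008000→score S498 F1790: (122.2363,19.2065) → (120.4892,25.7269) → (115.7159,30.5002) → (109.1955,32.2473) → (102.6751,30.5002) → (97.9018,25.7269) → (96.1547,19.2065) → (97.9018,12.6861) → (102.6751,7.9128) → (109.1955,6.1657) → (115.7159,7.9128) → (120.4892,12.6861) → (122.2363,19.2065) (closed)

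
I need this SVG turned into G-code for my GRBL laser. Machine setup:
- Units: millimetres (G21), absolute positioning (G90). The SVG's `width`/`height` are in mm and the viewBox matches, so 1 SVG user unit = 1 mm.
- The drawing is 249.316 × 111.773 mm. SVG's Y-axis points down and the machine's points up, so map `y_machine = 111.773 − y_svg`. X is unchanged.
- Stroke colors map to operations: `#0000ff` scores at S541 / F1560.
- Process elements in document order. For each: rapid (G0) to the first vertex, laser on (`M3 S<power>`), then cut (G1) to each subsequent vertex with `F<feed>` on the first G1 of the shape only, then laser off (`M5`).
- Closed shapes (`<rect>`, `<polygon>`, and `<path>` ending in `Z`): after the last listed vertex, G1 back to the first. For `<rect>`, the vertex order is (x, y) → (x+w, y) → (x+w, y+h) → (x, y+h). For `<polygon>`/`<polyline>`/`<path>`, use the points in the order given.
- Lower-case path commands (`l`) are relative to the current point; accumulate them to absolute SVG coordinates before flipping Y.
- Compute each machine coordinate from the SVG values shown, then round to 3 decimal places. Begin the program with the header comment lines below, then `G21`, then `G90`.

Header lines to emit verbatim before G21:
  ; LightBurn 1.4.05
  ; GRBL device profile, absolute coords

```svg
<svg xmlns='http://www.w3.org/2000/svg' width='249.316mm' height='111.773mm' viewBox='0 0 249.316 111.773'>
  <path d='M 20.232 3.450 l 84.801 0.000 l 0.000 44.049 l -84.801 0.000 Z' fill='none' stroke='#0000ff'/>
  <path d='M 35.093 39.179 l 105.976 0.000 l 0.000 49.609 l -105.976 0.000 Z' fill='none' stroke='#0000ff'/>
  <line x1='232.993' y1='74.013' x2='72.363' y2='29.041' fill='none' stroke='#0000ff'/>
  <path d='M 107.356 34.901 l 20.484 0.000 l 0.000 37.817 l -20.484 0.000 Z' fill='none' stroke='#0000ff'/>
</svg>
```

viewBox `0 0 249.316 111.773` with mm width/height → 1 unit = 1 mm. Flip: y_m = 111.773 − y_svg.

**Shape 1** — `<path>` rectangle, stroke `#0000ff` → score (S541, F1560). Machine vertices: (20.232,108.323) → (105.033,108.323) → (105.033,64.274) → (20.232,64.274) → (20.232,108.323). Closed: final G1 returns to the first vertex.

**Shape 2** — `<path>` rectangle, stroke `#0000ff` → score (S541, F1560). Machine vertices: (35.093,72.594) → (141.069,72.594) → (141.069,22.985) → (35.093,22.985) → (35.093,72.594). Closed: final G1 returns to the first vertex.

**Shape 3** — `<line>` line segment, stroke `#0000ff` → score (S541, F1560). Machine vertices: (232.993,37.760) → (72.363,82.732). Open path.

**Shape 4** — `<path>` rectangle, stroke `#0000ff` → score (S541, F1560). Machine vertices: (107.356,76.872) → (127.840,76.872) → (127.840,39.055) → (107.356,39.055) → (107.356,76.872). Closed: final G1 returns to the first vertex.

; LightBurn 1.4.05
; GRBL device profile, absolute coords
G21
G90
G0 X20.232 Y108.323
M3 S541
G1 X105.033 Y108.323 F1560
G1 X105.033 Y64.274
G1 X20.232 Y64.274
G1 X20.232 Y108.323
M5
G0 X35.093 Y72.594
M3 S541
G1 X141.069 Y72.594 F1560
G1 X141.069 Y22.985
G1 X35.093 Y22.985
G1 X35.093 Y72.594
M5
G0 X232.993 Y37.760
M3 S541
G1 X72.363 Y82.732 F1560
M5
G0 X107.356 Y76.872
M3 S541
G1 X127.840 Y76.872 F1560
G1 X127.840 Y39.055
G1 X107.356 Y39.055
G1 X107.356 Y76.872
M5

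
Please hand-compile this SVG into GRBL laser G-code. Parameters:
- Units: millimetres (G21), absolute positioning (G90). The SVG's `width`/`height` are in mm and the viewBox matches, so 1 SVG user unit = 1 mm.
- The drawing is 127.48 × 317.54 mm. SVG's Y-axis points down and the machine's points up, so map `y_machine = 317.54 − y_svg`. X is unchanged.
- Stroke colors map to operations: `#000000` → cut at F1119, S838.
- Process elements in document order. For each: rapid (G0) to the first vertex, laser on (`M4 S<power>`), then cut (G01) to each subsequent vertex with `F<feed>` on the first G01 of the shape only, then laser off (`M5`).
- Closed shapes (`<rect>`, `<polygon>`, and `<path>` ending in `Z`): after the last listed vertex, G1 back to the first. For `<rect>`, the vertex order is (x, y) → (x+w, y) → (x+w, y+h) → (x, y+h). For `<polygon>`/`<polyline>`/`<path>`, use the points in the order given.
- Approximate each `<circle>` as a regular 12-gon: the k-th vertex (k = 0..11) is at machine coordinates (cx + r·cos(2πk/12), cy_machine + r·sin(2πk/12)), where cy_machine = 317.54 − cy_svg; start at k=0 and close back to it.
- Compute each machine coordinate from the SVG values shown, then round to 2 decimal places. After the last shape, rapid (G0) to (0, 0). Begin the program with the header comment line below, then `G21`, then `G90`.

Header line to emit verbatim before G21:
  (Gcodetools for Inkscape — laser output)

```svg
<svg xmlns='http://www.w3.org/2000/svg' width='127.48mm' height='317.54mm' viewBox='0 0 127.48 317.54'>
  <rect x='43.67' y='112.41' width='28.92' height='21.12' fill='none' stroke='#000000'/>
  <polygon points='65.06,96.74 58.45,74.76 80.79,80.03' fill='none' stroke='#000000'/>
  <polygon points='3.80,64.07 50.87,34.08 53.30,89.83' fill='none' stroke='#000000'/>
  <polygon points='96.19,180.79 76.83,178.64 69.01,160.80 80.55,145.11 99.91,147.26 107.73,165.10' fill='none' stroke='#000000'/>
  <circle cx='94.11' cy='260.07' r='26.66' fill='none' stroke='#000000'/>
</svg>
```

viewBox `0 0 127.48 317.54` with mm width/height → 1 unit = 1 mm. Flip: y_m = 317.54 − y_svg.

**Shape 1** — `<rect>` rectangle, stroke `#000000` → cut (S838, F1119). Machine vertices: (43.67,205.13) → (72.59,205.13) → (72.59,184.01) → (43.67,184.01) → (43.67,205.13). Closed: final G1 returns to the first vertex.

**Shape 2** — `<polygon>` regular polygon, stroke `#000000` → cut (S838, F1119). Machine vertices: (65.06,220.80) → (58.45,242.78) → (80.79,237.51) → (65.06,220.80). Closed: final G1 returns to the first vertex.

**Shape 3** — `<polygon>` regular polygon, stroke `#000000` → cut (S838, F1119). Machine vertices: (3.80,253.47) → (50.87,283.46) → (53.30,227.71) → (3.80,253.47). Closed: final G1 returns to the first vertex.

**Shape 4** — `<polygon>` regular polygon, stroke `#000000` → cut (S838, F1119). Machine vertices: (96.19,136.75) → (76.83,138.90) → (69.01,156.74) → (80.55,172.43) → (99.91,170.28) → (107.73,152.44) → (96.19,136.75). Closed: final G1 returns to the first vertex.

**Shape 5** — `<circle>` circle, stroke `#000000` → cut (S838, F1119). Machine vertices: (120.77,57.47) → (117.20,70.80) → (107.44,80.56) → (94.11,84.13) → (80.78,80.56) → (71.02,70.80) → (67.45,57.47) → (71.02,44.14) → (80.78,34.38) → (94.11,30.81) → (107.44,34.38) → (117.20,44.14) → (120.77,57.47). Closed: final G1 returns to the first vertex.

(Gcodetools for Inkscape — laser output)
G21
G90
G0 X43.67 Y205.13
M4 S838
G01 X72.59 Y205.13 F1119
G01 X72.59 Y184.01
G01 X43.67 Y184.01
G01 X43.67 Y205.13
M5
G0 X65.06 Y220.80
M4 S838
G01 X58.45 Y242.78 F1119
G01 X80.79 Y237.51
G01 X65.06 Y220.80
M5
G0 X3.80 Y253.47
M4 S838
G01 X50.87 Y283.46 F1119
G01 X53.30 Y227.71
G01 X3.80 Y253.47
M5
G0 X96.19 Y136.75
M4 S838
G01 X76.83 Y138.90 F1119
G01 X69.01 Y156.74
G01 X80.55 Y172.43
G01 X99.91 Y170.28
G01 X107.73 Y152.44
G01 X96.19 Y136.75
M5
G0 X120.77 Y57.47
M4 S838
G01 X117.20 Y70.80 F1119
G01 X107.44 Y80.56
G01 X94.11 Y84.13
G01 X80.78 Y80.56
G01 X71.02 Y70.80
G01 X67.45 Y57.47
G01 X71.02 Y44.14
G01 X80.78 Y34.38
G01 X94.11 Y30.81
G01 X107.44 Y34.38
G01 X117.20 Y44.14
G01 X120.77 Y57.47
M5
G0 X0.00 Y0.00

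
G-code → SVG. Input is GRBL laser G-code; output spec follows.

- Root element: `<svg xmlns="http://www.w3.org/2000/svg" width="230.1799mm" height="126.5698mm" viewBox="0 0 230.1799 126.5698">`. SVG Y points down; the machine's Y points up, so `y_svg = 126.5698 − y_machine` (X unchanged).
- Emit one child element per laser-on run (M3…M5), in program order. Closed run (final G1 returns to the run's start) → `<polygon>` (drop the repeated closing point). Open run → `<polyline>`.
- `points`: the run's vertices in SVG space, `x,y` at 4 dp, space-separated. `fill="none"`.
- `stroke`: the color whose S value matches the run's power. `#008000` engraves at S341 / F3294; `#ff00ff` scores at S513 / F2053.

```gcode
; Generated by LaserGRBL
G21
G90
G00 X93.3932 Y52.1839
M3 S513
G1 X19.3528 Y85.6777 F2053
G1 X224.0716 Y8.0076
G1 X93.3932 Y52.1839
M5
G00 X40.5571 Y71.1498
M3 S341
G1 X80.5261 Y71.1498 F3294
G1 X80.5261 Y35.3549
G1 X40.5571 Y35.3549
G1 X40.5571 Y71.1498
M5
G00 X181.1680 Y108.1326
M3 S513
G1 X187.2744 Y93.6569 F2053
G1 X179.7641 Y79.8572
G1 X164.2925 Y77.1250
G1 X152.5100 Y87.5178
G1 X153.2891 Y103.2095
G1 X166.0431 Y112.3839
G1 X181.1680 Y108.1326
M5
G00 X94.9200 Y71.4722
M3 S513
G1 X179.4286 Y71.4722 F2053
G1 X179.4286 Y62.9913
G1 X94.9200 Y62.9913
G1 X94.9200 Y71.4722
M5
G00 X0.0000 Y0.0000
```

<svg xmlns="http://www.w3.org/2000/svg" width="230.1799mm" height="126.5698mm" viewBox="0 0 230.1799 126.5698">
  <polygon points="93.3932,74.3859 19.3528,40.8921 224.0716,118.5622" fill="none" stroke="#ff00ff"/>
  <polygon points="40.5571,55.4200 80.5261,55.4200 80.5261,91.2149 40.5571,91.2149" fill="none" stroke="#008000"/>
  <polygon points="181.1680,18.4372 187.2744,32.9129 179.7641,46.7126 164.2925,49.4448 152.5100,39.0520 153.2891,23.3603 166.0431,14.1859" fill="none" stroke="#ff00ff"/>
  <polygon points="94.9200,55.0976 179.4286,55.0976 179.4286,63.5785 94.9200,63.5785" fill="none" stroke="#ff00ff"/>
</svg>

y_svg = 126.5698 − y_m.

[1] S513→`#ff00ff` (score); closed run; points: 93.3932,74.3859 19.3528,40.8921 224.0716,118.5622

[2] S341→`#008000` (engrave); closed run; points: 40.5571,55.4200 80.5261,55.4200 80.5261,91.2149 40.5571,91.2149

[3] S513→`#ff00ff` (score); closed run; points: 181.1680,18.4372 187.2744,32.9129 179.7641,46.7126 164.2925,49.4448 152.5100,39.0520 153.2891,23.3603 166.0431,14.1859

[4] S513→`#ff00ff` (score); closed run; points: 94.9200,55.0976 179.4286,55.0976 179.4286,63.5785 94.9200,63.5785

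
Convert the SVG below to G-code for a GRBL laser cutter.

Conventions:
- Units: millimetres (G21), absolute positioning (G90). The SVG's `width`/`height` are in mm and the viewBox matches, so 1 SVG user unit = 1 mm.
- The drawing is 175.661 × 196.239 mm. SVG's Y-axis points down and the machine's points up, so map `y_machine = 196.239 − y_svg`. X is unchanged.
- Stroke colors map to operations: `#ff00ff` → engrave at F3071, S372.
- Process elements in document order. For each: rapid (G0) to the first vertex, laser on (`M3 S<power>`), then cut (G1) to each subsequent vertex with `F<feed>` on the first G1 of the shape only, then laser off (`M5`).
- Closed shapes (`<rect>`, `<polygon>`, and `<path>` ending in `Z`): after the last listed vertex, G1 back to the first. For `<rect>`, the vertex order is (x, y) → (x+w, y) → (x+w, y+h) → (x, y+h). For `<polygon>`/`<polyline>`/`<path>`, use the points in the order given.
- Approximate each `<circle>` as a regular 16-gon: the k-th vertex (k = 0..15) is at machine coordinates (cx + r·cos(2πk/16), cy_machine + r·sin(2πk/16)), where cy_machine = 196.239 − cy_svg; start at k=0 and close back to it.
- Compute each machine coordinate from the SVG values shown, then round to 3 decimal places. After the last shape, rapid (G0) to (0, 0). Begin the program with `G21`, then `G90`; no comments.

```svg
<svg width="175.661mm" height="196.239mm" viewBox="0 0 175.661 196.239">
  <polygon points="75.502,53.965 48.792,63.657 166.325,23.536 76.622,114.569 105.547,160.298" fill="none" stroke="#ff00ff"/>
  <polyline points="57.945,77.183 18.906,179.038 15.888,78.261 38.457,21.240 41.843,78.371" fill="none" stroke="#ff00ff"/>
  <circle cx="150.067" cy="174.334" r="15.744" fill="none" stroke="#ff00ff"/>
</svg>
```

G21
G90
G0 X75.502 Y142.274
M3 S372
G1 X48.792 Y132.582 F3071
G1 X166.325 Y172.703
G1 X76.622 Y81.670
G1 X105.547 Y35.941
G1 X75.502 Y142.274
M5
G0 X57.945 Y119.056
M3 S372
G1 X18.906 Y17.201 F3071
G1 X15.888 Y117.978
G1 X38.457 Y174.999
G1 X41.843 Y117.868
M5
G0 X165.811 Y21.905
M3 S372
G1 X164.613 Y27.930 F3071
G1 X161.200 Y33.038
G1 X156.092 Y36.451
G1 X150.067 Y37.649
G1 X144.042 Y36.451
G1 X138.934 Y33.038
G1 X135.521 Y27.930
G1 X134.323 Y21.905
G1 X135.521 Y15.880
G1 X138.934 Y10.772
G1 X144.042 Y7.359
G1 X150.067 Y6.161
G1 X156.092 Y7.359
G1 X161.200 Y10.772
G1 X164.613 Y15.880
G1 X165.811 Y21.905
M5
G0 X0.000 Y0.000

viewBox `0 0 175.661 196.239` with mm width/height → 1 unit = 1 mm. Flip: y_m = 196.239 − y_svg.

**Shape 1** — `<polygon>` closed polygon, stroke `#ff00ff` → engrave (S372, F3071). Machine vertices: (75.502,142.274) → (48.792,132.582) → (166.325,172.703) → (76.622,81.670) → (105.547,35.941) → (75.502,142.274). Closed: final G1 returns to the first vertex.

**Shape 2** — `<polyline>` open polyline, stroke `#ff00ff` → engrave (S372, F3071). Machine vertices: (57.945,119.056) → (18.906,17.201) → (15.888,117.978) → (38.457,174.999) → (41.843,117.868). Open path.

**Shape 3** — `<circle>` circle, stroke `#ff00ff` → engrave (S372, F3071). Machine vertices: (165.811,21.905) → (164.613,27.930) → (161.200,33.038) → (156.092,36.451) → (150.067,37.649) → (144.042,36.451) → (138.934,33.038) → (135.521,27.930) → (134.323,21.905) → (135.521,15.880) → (138.934,10.772) → (144.042,7.359) → (150.067,6.161) → (156.092,7.359) → (161.200,10.772) → (164.613,15.880) → (165.811,21.905). Closed: final G1 returns to the first vertex.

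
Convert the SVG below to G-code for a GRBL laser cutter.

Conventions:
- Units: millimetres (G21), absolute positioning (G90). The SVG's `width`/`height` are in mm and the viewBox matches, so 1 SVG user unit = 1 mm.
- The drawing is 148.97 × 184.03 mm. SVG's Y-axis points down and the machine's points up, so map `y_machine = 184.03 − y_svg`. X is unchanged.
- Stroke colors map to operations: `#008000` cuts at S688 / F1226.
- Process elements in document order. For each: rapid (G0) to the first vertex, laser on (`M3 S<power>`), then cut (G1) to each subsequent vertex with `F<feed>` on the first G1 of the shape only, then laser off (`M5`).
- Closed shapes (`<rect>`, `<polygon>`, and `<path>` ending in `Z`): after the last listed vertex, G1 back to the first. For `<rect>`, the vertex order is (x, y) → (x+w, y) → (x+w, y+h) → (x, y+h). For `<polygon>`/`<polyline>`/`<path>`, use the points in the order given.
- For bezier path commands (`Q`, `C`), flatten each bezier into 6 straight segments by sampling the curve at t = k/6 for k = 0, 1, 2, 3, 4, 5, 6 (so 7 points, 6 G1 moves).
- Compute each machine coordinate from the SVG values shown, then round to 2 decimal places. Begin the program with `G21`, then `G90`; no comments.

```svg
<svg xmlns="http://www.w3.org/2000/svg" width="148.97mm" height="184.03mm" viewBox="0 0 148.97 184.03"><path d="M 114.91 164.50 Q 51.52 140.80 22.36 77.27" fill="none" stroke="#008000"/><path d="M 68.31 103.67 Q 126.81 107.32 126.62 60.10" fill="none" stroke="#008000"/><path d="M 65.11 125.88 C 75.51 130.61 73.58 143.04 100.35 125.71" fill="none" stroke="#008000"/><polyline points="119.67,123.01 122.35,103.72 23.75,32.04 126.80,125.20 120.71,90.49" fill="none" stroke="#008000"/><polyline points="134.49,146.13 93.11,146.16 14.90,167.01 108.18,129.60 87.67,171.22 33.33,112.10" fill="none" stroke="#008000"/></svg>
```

viewBox `0 0 148.97 184.03` with mm width/height → 1 unit = 1 mm. Flip: y_m = 184.03 − y_svg.

**Shape 1** — `<path>` quadratic bezier, stroke `#008000` → cut (S688, F1226). Control points (SVG): P0=(114.91,164.50), P1=(51.52,140.80), P2=(22.36,77.27); sampled at t=k/6. Machine vertices: (114.91,19.53) → (94.73,28.54) → (76.45,39.76) → (60.08,53.19) → (45.60,68.83) → (33.03,86.69) → (22.36,106.76). Open path.

**Shape 2** — `<path>` quadratic bezier, stroke `#008000` → cut (S688, F1226). Control points (SVG): P0=(68.31,103.67), P1=(126.81,107.32), P2=(126.62,60.10); sampled at t=k/6. Machine vertices: (68.31,80.36) → (86.18,80.56) → (100.79,83.58) → (112.14,89.43) → (120.23,98.10) → (125.05,109.60) → (126.62,123.93). Open path.

**Shape 3** — `<path>` cubic bezier, stroke `#008000` → cut (S688, F1226). Control points (SVG): P0=(65.11,125.88), P1=(75.51,130.61), P2=(73.58,143.04), P3=(100.35,125.71); sampled at t=k/6. Machine vertices: (65.11,58.15) → (69.47,55.32) → (72.92,52.24) → (76.59,49.96) → (81.63,49.52) → (89.17,51.96) → (100.35,58.32). Open path.

**Shape 4** — `<polyline>` open polyline, stroke `#008000` → cut (S688, F1226). Machine vertices: (119.67,61.02) → (122.35,80.31) → (23.75,151.99) → (126.80,58.83) → (120.71,93.54). Open path.

**Shape 5** — `<polyline>` open polyline, stroke `#008000` → cut (S688, F1226). Machine vertices: (134.49,37.90) → (93.11,37.87) → (14.90,17.02) → (108.18,54.43) → (87.67,12.81) → (33.33,71.93). Open path.

G21
G90
G0 X114.91 Y19.53
M3 S688
G1 X94.73 Y28.54 F1226
G1 X76.45 Y39.76
G1 X60.08 Y53.19
G1 X45.60 Y68.83
G1 X33.03 Y86.69
G1 X22.36 Y106.76
M5
G0 X68.31 Y80.36
M3 S688
G1 X86.18 Y80.56 F1226
G1 X100.79 Y83.58
G1 X112.14 Y89.43
G1 X120.23 Y98.10
G1 X125.05 Y109.60
G1 X126.62 Y123.93
M5
G0 X65.11 Y58.15
M3 S688
G1 X69.47 Y55.32 F1226
G1 X72.92 Y52.24
G1 X76.59 Y49.96
G1 X81.63 Y49.52
G1 X89.17 Y51.96
G1 X100.35 Y58.32
M5
G0 X119.67 Y61.02
M3 S688
G1 X122.35 Y80.31 F1226
G1 X23.75 Y151.99
G1 X126.80 Y58.83
G1 X120.71 Y93.54
M5
G0 X134.49 Y37.90
M3 S688
G1 X93.11 Y37.87 F1226
G1 X14.90 Y17.02
G1 X108.18 Y54.43
G1 X87.67 Y12.81
G1 X33.33 Y71.93
M5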